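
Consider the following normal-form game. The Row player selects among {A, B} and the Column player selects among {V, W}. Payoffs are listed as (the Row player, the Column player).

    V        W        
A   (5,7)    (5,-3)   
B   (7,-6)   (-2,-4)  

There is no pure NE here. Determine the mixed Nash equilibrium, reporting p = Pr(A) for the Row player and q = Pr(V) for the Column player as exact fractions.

In a mixed NE each player is indifferent between their pure strategies, so the opponent's mix sets the indifference.
The Column player indifferent between V and W: p·7 + (1−p)·(-6) = p·(-3) + (1−p)·(-4) ⟹ (-6) + 13p = (-4) + 1p ⟹ p = 1/6.
The Row player indifferent between A and B: q·5 + (1−q)·5 = q·7 + (1−q)·(-2) ⟹ 5 + 0q = (-2) + 9q ⟹ q = 7/9.

p = 1/6, q = 7/9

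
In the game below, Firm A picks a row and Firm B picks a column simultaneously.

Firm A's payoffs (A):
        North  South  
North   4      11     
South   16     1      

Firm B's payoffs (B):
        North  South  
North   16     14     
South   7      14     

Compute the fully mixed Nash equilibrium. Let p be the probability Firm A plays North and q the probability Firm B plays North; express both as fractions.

p = 7/9, q = 5/11

Each player's mixing probability is pinned down by making the *other* player indifferent.
Firm B indifferent between North and South: p·16 + (1−p)·7 = p·14 + (1−p)·14 ⟹ 7 + 9p = 14 + 0p ⟹ p = 7/9.
Firm A indifferent between North and South: q·4 + (1−q)·11 = q·16 + (1−q)·1 ⟹ 11 + (-7)q = 1 + 15q ⟹ q = 5/11.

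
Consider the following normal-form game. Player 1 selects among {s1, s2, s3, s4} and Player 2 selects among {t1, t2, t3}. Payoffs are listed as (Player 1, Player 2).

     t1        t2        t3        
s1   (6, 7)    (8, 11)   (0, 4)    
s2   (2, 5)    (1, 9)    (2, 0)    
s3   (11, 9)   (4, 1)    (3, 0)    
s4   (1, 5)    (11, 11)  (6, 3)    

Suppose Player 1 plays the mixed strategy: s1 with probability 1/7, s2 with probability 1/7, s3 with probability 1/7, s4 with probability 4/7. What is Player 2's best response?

t2

Compute Player 2's expected payoff from each pure strategy against the given mix.
t1: (1/7)·7 + (1/7)·5 + (1/7)·9 + (4/7)·5 = 41/7
t2: (1/7)·11 + (1/7)·9 + (1/7)·1 + (4/7)·11 = 65/7
t3: (1/7)·4 + (1/7)·0 + (1/7)·0 + (4/7)·3 = 16/7
Highest expected payoff is 65/7, from t2.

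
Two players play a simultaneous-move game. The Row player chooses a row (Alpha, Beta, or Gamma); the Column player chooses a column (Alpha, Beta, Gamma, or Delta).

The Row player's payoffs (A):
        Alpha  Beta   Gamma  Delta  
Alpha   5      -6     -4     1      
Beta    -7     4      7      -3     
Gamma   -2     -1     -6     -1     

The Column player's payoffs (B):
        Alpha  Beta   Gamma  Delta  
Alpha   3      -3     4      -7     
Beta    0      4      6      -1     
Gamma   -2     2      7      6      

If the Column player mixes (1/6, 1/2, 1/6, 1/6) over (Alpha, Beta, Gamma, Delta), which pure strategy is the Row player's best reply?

Compute the Row player's expected payoff from each pure strategy against the given mix.
Alpha: (1/6)·5 + (1/2)·(-6) + (1/6)·(-4) + (1/6)·1 = -8/3
Beta: (1/6)·(-7) + (1/2)·4 + (1/6)·7 + (1/6)·(-3) = 3/2
Gamma: (1/6)·(-2) + (1/2)·(-1) + (1/6)·(-6) + (1/6)·(-1) = -2
Highest expected payoff is 3/2, from Beta.

Beta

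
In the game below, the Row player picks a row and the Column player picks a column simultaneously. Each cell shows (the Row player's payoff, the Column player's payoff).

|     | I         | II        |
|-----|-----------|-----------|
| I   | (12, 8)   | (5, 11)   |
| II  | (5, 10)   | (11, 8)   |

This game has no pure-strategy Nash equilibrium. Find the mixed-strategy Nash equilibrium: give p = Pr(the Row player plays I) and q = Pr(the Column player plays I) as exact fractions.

Each player's mixing probability is pinned down by making the *other* player indifferent.
The Column player indifferent between I and II: p·8 + (1−p)·10 = p·11 + (1−p)·8 ⟹ 10 + (-2)p = 8 + 3p ⟹ p = 2/5.
The Row player indifferent between I and II: q·12 + (1−q)·5 = q·5 + (1−q)·11 ⟹ 5 + 7q = 11 + (-6)q ⟹ q = 6/13.

p = 2/5, q = 6/13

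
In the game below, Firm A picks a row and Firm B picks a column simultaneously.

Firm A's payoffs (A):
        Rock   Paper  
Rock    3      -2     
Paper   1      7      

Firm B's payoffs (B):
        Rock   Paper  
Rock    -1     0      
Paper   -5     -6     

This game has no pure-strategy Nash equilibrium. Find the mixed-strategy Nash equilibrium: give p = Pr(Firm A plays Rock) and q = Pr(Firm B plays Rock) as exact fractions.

p = 1/2, q = 9/11

Each player's mixing probability is pinned down by making the *other* player indifferent.
Firm B indifferent between Rock and Paper: p·(-1) + (1−p)·(-5) = p·0 + (1−p)·(-6) ⟹ (-5) + 4p = (-6) + 6p ⟹ p = 1/2.
Firm A indifferent between Rock and Paper: q·3 + (1−q)·(-2) = q·1 + (1−q)·7 ⟹ (-2) + 5q = 7 + (-6)q ⟹ q = 9/11.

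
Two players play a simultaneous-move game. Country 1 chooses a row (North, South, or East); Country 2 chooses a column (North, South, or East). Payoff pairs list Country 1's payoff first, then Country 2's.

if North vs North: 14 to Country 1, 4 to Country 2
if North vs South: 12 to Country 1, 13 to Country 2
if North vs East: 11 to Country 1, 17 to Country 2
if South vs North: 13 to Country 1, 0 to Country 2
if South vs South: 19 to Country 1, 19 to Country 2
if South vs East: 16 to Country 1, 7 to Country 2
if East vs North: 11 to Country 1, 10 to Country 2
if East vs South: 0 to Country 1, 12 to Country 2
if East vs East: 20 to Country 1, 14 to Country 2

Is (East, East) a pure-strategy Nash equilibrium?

Holding Country 2 at East: Country 1 gets 20 from East, versus 11 from North, 16 from South. No profitable deviation for Country 1.
Holding Country 1 at East: Country 2 gets 14 from East, versus 10 from North, 12 from South. No profitable deviation for Country 2 either.

Yes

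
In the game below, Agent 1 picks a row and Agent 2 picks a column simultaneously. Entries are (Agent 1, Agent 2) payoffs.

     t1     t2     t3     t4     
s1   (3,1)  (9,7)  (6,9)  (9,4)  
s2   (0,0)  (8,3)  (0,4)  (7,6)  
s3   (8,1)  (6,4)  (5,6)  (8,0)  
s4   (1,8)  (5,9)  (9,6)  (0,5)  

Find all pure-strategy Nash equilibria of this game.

There is no pure-strategy Nash equilibrium

Check mutual best responses: a cell is a NE iff neither player can gain by unilaterally deviating.
Agent 1's best responses — vs t1: s3 (payoff 8); vs t2: s1 (payoff 9); vs t3: s4 (payoff 9); vs t4: s1 (payoff 9).
Agent 2's best responses — vs s1: t3 (payoff 9); vs s2: t4 (payoff 6); vs s3: t3 (payoff 6); vs s4: t2 (payoff 9).
No cell has both players best-responding. For instance, Agent 1's best reply to t2 is s1, but against s1 Agent 2 prefers t3 over t2.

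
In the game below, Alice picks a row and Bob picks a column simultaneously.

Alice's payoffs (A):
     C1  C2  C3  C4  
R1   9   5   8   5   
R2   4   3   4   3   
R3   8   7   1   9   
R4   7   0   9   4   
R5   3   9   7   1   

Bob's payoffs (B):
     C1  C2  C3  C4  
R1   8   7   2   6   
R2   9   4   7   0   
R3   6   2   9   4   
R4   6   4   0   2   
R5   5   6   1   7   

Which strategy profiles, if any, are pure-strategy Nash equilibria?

(R1, C1)

A profile is a Nash equilibrium when each player is best-responding to the other.
Alice's best responses — vs C1: R1 (payoff 9); vs C2: R5 (payoff 9); vs C3: R4 (payoff 9); vs C4: R3 (payoff 9).
Bob's best responses — vs R1: C1 (payoff 8); vs R2: C1 (payoff 9); vs R3: C3 (payoff 9); vs R4: C1 (payoff 6); vs R5: C4 (payoff 7).
The only mutual best response is (R1, C1); neither player gains by switching there.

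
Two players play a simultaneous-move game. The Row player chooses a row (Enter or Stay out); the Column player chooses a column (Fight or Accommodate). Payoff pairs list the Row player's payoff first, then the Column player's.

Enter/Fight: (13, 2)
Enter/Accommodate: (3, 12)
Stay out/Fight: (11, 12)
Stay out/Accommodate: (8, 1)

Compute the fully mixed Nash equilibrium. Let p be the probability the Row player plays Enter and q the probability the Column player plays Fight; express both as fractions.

p = 11/21, q = 5/7

In a mixed NE each player is indifferent between their pure strategies, so the opponent's mix sets the indifference.
The Column player indifferent between Fight and Accommodate: p·2 + (1−p)·12 = p·12 + (1−p)·1 ⟹ 12 + (-10)p = 1 + 11p ⟹ p = 11/21.
The Row player indifferent between Enter and Stay out: q·13 + (1−q)·3 = q·11 + (1−q)·8 ⟹ 3 + 10q = 8 + 3q ⟹ q = 5/7.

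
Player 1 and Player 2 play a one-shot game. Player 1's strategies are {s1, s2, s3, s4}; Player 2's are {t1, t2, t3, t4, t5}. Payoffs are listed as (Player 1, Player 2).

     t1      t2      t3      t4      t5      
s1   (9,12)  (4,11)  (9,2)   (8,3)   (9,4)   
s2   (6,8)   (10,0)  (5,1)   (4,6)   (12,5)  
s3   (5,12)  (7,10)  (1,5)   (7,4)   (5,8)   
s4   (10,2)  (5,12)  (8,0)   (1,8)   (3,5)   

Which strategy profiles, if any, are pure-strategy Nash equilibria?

A profile is a Nash equilibrium when each player is best-responding to the other.
Player 1's best responses — vs t1: s4 (payoff 10); vs t2: s2 (payoff 10); vs t3: s1 (payoff 9); vs t4: s1 (payoff 8); vs t5: s2 (payoff 12).
Player 2's best responses — vs s1: t1 (payoff 12); vs s2: t1 (payoff 8); vs s3: t1 (payoff 12); vs s4: t2 (payoff 12).
No cell has both players best-responding. For instance, Player 1's best reply to t1 is s4, but against s4 Player 2 prefers t2 over t1.

There is no pure-strategy Nash equilibrium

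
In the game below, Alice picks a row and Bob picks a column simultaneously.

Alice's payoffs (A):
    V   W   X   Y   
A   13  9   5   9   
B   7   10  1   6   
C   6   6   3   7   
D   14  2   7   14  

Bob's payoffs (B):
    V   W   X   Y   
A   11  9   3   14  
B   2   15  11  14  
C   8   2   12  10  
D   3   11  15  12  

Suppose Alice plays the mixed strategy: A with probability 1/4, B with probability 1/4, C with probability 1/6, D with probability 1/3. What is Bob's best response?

Y

Bob's best reply maximizes expected payoff against the mix.
V: (1/4)·11 + (1/4)·2 + (1/6)·8 + (1/3)·3 = 67/12
W: (1/4)·9 + (1/4)·15 + (1/6)·2 + (1/3)·11 = 10
X: (1/4)·3 + (1/4)·11 + (1/6)·12 + (1/3)·15 = 21/2
Y: (1/4)·14 + (1/4)·14 + (1/6)·10 + (1/3)·12 = 38/3
Highest expected payoff is 38/3, from Y.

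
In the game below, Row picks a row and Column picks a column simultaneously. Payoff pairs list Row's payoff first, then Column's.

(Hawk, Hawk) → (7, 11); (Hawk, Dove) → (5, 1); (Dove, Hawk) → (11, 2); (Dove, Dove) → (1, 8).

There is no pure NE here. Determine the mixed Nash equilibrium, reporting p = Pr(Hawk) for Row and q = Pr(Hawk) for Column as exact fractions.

Each player's mixing probability is pinned down by making the *other* player indifferent.
Column indifferent between Hawk and Dove: p·11 + (1−p)·2 = p·1 + (1−p)·8 ⟹ 2 + 9p = 8 + (-7)p ⟹ p = 3/8.
Row indifferent between Hawk and Dove: q·7 + (1−q)·5 = q·11 + (1−q)·1 ⟹ 5 + 2q = 1 + 10q ⟹ q = 1/2.

p = 3/8, q = 1/2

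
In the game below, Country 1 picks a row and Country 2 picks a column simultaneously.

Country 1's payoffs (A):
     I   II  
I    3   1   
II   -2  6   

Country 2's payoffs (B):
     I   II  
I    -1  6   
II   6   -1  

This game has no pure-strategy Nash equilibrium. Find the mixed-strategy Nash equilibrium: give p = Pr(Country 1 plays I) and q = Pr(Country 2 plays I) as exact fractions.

p = 1/2, q = 1/2

In a mixed NE each player is indifferent between their pure strategies, so the opponent's mix sets the indifference.
Country 2 indifferent between I and II: p·(-1) + (1−p)·6 = p·6 + (1−p)·(-1) ⟹ 6 + (-7)p = (-1) + 7p ⟹ p = 1/2.
Country 1 indifferent between I and II: q·3 + (1−q)·1 = q·(-2) + (1−q)·6 ⟹ 1 + 2q = 6 + (-8)q ⟹ q = 1/2.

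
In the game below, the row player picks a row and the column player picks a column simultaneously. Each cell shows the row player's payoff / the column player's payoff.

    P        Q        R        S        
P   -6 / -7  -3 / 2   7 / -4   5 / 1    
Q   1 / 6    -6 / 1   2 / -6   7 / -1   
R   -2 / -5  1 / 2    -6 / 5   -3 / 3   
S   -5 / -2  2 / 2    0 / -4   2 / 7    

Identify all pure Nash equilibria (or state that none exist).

(Q, P)

A profile is a Nash equilibrium when each player is best-responding to the other.
The row player's best responses — vs P: Q (payoff 1); vs Q: S (payoff 2); vs R: P (payoff 7); vs S: Q (payoff 7).
The column player's best responses — vs P: Q (payoff 2); vs Q: P (payoff 6); vs R: R (payoff 5); vs S: S (payoff 7).
The only mutual best response is (Q, P); neither player gains by switching there.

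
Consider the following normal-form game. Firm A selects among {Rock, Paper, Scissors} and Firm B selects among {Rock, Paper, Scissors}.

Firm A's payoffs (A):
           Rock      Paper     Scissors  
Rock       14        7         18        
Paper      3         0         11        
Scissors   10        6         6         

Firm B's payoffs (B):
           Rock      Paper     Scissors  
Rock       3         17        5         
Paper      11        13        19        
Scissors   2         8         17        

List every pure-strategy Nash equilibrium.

(Rock, Paper)

Check mutual best responses: a cell is a NE iff neither player can gain by unilaterally deviating.
Firm A's best responses — vs Rock: Rock (payoff 14); vs Paper: Rock (payoff 7); vs Scissors: Rock (payoff 18).
Firm B's best responses — vs Rock: Paper (payoff 17); vs Paper: Scissors (payoff 19); vs Scissors: Scissors (payoff 17).
The only mutual best response is (Rock, Paper); neither player gains by switching there.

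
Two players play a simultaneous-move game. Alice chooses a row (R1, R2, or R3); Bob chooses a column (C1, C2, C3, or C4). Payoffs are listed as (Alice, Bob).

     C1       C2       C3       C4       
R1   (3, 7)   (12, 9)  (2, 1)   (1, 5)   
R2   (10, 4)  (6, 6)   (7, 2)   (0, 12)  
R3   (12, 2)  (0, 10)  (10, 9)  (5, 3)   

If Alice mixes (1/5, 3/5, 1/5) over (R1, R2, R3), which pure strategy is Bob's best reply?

Compute Bob's expected payoff from each pure strategy against the given mix.
C1: (1/5)·7 + (3/5)·4 + (1/5)·2 = 21/5
C2: (1/5)·9 + (3/5)·6 + (1/5)·10 = 37/5
C3: (1/5)·1 + (3/5)·2 + (1/5)·9 = 16/5
C4: (1/5)·5 + (3/5)·12 + (1/5)·3 = 44/5
Highest expected payoff is 44/5, from C4.

C4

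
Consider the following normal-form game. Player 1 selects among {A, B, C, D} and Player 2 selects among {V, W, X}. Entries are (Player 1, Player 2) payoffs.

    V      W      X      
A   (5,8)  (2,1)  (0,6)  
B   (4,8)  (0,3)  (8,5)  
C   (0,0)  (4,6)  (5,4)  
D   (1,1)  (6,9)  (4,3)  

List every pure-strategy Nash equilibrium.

(A, V) and (D, W)

Find each player's best response to every opponent strategy; NE are the intersections.
Player 1's best responses — vs V: A (payoff 5); vs W: D (payoff 6); vs X: B (payoff 8).
Player 2's best responses — vs A: V (payoff 8); vs B: V (payoff 8); vs C: W (payoff 6); vs D: W (payoff 9).
Mutual best responses occur at (A, V) and (D, W); at each, neither player gains by switching.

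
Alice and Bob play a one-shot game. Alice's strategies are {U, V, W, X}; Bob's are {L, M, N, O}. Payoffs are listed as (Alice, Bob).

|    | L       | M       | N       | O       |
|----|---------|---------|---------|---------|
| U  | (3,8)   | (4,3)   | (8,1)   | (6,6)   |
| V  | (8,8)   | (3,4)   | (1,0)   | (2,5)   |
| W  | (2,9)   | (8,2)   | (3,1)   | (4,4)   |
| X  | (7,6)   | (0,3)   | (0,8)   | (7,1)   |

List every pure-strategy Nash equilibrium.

A profile is a Nash equilibrium when each player is best-responding to the other.
Alice's best responses — vs L: V (payoff 8); vs M: W (payoff 8); vs N: U (payoff 8); vs O: X (payoff 7).
Bob's best responses — vs U: L (payoff 8); vs V: L (payoff 8); vs W: L (payoff 9); vs X: N (payoff 8).
The only mutual best response is (V, L); neither player gains by switching there.

(V, L)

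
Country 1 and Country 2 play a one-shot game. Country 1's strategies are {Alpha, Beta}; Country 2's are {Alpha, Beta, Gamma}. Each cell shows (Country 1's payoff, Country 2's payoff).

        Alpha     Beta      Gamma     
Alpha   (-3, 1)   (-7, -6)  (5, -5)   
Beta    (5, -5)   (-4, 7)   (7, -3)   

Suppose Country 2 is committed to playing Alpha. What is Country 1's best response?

Beta

With Country 2 fixed at Alpha, Country 1's payoffs are: Alpha → -3, Beta → 5.
The maximum is 5, achieved by Beta.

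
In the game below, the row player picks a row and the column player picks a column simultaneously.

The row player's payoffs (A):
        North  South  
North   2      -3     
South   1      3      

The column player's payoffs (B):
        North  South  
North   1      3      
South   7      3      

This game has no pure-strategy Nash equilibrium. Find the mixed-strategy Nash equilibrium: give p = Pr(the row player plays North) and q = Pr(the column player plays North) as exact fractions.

In a mixed NE each player is indifferent between their pure strategies, so the opponent's mix sets the indifference.
The column player indifferent between North and South: p·1 + (1−p)·7 = p·3 + (1−p)·3 ⟹ 7 + (-6)p = 3 + 0p ⟹ p = 2/3.
The row player indifferent between North and South: q·2 + (1−q)·(-3) = q·1 + (1−q)·3 ⟹ (-3) + 5q = 3 + (-2)q ⟹ q = 6/7.

p = 2/3, q = 6/7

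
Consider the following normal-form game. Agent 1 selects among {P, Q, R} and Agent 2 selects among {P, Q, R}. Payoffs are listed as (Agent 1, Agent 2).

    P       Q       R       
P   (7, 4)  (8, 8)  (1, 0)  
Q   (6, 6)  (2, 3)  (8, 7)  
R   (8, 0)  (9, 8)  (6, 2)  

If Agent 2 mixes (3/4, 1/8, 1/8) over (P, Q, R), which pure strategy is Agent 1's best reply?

Compute Agent 1's expected payoff from each pure strategy against the given mix.
P: (3/4)·7 + (1/8)·8 + (1/8)·1 = 51/8
Q: (3/4)·6 + (1/8)·2 + (1/8)·8 = 23/4
R: (3/4)·8 + (1/8)·9 + (1/8)·6 = 63/8
Highest expected payoff is 63/8, from R.

R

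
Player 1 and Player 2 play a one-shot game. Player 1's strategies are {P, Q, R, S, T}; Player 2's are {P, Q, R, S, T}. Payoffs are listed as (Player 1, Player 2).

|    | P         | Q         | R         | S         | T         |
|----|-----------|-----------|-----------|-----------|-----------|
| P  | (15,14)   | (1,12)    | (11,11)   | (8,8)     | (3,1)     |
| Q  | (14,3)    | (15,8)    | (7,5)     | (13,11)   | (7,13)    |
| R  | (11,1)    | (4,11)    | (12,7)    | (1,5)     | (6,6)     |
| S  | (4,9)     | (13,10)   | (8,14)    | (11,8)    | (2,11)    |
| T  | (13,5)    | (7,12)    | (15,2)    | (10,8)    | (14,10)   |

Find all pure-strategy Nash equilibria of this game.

Check mutual best responses: a cell is a NE iff neither player can gain by unilaterally deviating.
Player 1's best responses — vs P: P (payoff 15); vs Q: Q (payoff 15); vs R: T (payoff 15); vs S: Q (payoff 13); vs T: T (payoff 14).
Player 2's best responses — vs P: P (payoff 14); vs Q: T (payoff 13); vs R: Q (payoff 11); vs S: R (payoff 14); vs T: Q (payoff 12).
The only mutual best response is (P, P); neither player gains by switching there.

(P, P)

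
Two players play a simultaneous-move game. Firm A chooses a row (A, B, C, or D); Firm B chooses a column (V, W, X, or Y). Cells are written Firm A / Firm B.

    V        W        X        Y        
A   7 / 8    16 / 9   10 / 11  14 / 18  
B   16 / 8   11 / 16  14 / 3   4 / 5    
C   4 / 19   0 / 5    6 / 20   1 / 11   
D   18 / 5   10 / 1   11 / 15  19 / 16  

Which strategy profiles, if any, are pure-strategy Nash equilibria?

(D, Y)

Find each player's best response to every opponent strategy; NE are the intersections.
Firm A's best responses — vs V: D (payoff 18); vs W: A (payoff 16); vs X: B (payoff 14); vs Y: D (payoff 19).
Firm B's best responses — vs A: Y (payoff 18); vs B: W (payoff 16); vs C: X (payoff 20); vs D: Y (payoff 16).
The only mutual best response is (D, Y); neither player gains by switching there.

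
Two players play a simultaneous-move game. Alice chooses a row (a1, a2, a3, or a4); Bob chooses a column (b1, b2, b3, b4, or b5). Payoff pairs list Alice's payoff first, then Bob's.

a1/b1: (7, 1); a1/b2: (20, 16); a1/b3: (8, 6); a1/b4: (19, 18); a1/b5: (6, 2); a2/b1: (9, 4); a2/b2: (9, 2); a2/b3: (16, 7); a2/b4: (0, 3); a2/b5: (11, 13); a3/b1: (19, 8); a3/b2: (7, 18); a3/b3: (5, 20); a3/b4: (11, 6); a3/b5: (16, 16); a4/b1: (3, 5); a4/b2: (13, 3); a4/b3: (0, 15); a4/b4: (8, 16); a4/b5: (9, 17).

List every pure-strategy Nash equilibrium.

Find each player's best response to every opponent strategy; NE are the intersections.
Alice's best responses — vs b1: a3 (payoff 19); vs b2: a1 (payoff 20); vs b3: a2 (payoff 16); vs b4: a1 (payoff 19); vs b5: a3 (payoff 16).
Bob's best responses — vs a1: b4 (payoff 18); vs a2: b5 (payoff 13); vs a3: b3 (payoff 20); vs a4: b5 (payoff 17).
The only mutual best response is (a1, b4); neither player gains by switching there.

(a1, b4)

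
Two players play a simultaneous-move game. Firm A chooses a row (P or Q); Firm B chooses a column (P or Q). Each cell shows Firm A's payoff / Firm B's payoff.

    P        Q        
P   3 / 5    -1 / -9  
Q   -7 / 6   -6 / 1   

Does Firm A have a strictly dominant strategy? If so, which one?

P

A strategy is strictly dominant if it gives Firm A a strictly higher payoff than every other strategy, against every choice by the opponent.
P strictly dominates: vs P: 3 > -7; vs Q: -1 > -6.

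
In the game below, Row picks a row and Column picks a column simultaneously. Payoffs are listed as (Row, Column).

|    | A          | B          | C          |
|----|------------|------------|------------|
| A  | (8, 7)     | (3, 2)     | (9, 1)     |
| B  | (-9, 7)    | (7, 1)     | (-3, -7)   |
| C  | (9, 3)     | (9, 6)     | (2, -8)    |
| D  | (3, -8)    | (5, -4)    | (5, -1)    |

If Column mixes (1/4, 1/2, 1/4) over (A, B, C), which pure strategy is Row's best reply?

Row's best reply maximizes expected payoff against the mix.
A: (1/4)·8 + (1/2)·3 + (1/4)·9 = 23/4
B: (1/4)·(-9) + (1/2)·7 + (1/4)·(-3) = 1/2
C: (1/4)·9 + (1/2)·9 + (1/4)·2 = 29/4
D: (1/4)·3 + (1/2)·5 + (1/4)·5 = 9/2
Highest expected payoff is 29/4, from C.

C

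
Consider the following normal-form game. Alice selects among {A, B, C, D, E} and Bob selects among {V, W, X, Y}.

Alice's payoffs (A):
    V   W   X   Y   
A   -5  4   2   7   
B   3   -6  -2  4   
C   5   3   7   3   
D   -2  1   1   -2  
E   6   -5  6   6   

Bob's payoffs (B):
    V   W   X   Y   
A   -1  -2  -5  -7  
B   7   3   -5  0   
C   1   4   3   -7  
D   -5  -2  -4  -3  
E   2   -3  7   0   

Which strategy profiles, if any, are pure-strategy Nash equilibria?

There is no pure-strategy Nash equilibrium

Check mutual best responses: a cell is a NE iff neither player can gain by unilaterally deviating.
Alice's best responses — vs V: E (payoff 6); vs W: A (payoff 4); vs X: C (payoff 7); vs Y: A (payoff 7).
Bob's best responses — vs A: V (payoff -1); vs B: V (payoff 7); vs C: W (payoff 4); vs D: W (payoff -2); vs E: X (payoff 7).
No cell has both players best-responding. For instance, Alice's best reply to Y is A, but against A Bob prefers V over Y.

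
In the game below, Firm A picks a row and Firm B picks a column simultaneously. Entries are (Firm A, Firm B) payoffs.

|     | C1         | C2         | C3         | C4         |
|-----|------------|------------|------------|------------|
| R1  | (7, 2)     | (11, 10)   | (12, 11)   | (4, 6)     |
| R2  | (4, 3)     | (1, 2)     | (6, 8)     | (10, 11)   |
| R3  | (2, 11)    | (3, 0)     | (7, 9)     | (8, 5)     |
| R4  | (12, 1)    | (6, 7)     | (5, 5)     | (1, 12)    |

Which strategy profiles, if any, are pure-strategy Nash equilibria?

Check mutual best responses: a cell is a NE iff neither player can gain by unilaterally deviating.
Firm A's best responses — vs C1: R4 (payoff 12); vs C2: R1 (payoff 11); vs C3: R1 (payoff 12); vs C4: R2 (payoff 10).
Firm B's best responses — vs R1: C3 (payoff 11); vs R2: C4 (payoff 11); vs R3: C1 (payoff 11); vs R4: C4 (payoff 12).
Mutual best responses occur at (R1, C3) and (R2, C4); at each, neither player gains by switching.

(R1, C3) and (R2, C4)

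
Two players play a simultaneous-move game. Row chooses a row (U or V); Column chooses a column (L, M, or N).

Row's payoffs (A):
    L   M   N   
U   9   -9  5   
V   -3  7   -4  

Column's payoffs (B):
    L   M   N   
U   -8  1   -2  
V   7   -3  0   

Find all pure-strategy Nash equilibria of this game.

None

Check mutual best responses: a cell is a NE iff neither player can gain by unilaterally deviating.
Row's best responses — vs L: U (payoff 9); vs M: V (payoff 7); vs N: U (payoff 5).
Column's best responses — vs U: M (payoff 1); vs V: L (payoff 7).
No cell has both players best-responding. For instance, Row's best reply to M is V, but against V Column prefers L over M.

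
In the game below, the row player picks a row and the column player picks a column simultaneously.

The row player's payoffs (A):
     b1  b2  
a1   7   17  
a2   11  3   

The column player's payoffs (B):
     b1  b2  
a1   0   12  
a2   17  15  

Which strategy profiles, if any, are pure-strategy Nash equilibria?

Check mutual best responses: a cell is a NE iff neither player can gain by unilaterally deviating.
The row player's best responses — vs b1: a2 (payoff 11); vs b2: a1 (payoff 17).
The column player's best responses — vs a1: b2 (payoff 12); vs a2: b1 (payoff 17).
Mutual best responses occur at (a1, b2) and (a2, b1); at each, neither player gains by switching.

(a1, b2) and (a2, b1)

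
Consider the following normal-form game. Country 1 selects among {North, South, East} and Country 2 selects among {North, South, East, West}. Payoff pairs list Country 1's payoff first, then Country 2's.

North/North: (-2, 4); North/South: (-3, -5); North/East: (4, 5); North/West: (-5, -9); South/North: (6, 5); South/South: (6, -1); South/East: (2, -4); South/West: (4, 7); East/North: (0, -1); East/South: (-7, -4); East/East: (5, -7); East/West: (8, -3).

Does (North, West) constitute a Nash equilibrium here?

No

Holding Country 2 at West: Country 1 gets -5 from North but could get 8 by switching to East. Country 1 has a profitable deviation.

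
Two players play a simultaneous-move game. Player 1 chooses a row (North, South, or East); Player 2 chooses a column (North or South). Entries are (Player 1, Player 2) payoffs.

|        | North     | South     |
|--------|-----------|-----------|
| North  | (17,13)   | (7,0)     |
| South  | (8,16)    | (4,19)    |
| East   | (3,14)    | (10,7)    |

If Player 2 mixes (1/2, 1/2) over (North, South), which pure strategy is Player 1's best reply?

North

Compute Player 1's expected payoff from each pure strategy against the given mix.
North: (1/2)·17 + (1/2)·7 = 12
South: (1/2)·8 + (1/2)·4 = 6
East: (1/2)·3 + (1/2)·10 = 13/2
Highest expected payoff is 12, from North.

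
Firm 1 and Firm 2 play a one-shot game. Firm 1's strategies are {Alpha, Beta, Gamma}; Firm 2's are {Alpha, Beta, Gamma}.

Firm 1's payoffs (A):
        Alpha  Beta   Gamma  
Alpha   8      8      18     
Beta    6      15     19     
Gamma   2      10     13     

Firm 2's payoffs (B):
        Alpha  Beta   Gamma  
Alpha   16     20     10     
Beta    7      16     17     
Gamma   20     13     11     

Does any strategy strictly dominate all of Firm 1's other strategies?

A strategy is strictly dominant if it gives Firm 1 a strictly higher payoff than every other strategy, against every choice by the opponent.
Alpha is not dominant: against Beta, Beta gives 15 > 8.
Beta is not dominant: against Alpha, Alpha gives 8 > 6.
Gamma is not dominant: against Alpha, Alpha gives 8 > 2.
No single strategy is best against every opponent action.

No strictly dominant strategy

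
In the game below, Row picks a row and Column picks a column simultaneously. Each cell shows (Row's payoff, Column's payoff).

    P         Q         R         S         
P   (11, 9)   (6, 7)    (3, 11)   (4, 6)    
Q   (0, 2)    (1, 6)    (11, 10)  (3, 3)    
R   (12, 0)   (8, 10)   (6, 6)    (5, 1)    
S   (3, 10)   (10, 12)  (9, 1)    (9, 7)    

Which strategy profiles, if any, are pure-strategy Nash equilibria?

(Q, R) and (S, Q)

Find each player's best response to every opponent strategy; NE are the intersections.
Row's best responses — vs P: R (payoff 12); vs Q: S (payoff 10); vs R: Q (payoff 11); vs S: S (payoff 9).
Column's best responses — vs P: R (payoff 11); vs Q: R (payoff 10); vs R: Q (payoff 10); vs S: Q (payoff 12).
Mutual best responses occur at (Q, R) and (S, Q); at each, neither player gains by switching.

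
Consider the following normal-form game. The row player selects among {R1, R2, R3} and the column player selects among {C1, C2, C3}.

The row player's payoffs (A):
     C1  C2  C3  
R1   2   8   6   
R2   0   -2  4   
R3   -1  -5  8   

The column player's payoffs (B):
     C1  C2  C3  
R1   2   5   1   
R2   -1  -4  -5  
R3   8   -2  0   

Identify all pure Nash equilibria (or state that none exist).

(R1, C2)

Find each player's best response to every opponent strategy; NE are the intersections.
The row player's best responses — vs C1: R1 (payoff 2); vs C2: R1 (payoff 8); vs C3: R3 (payoff 8).
The column player's best responses — vs R1: C2 (payoff 5); vs R2: C1 (payoff -1); vs R3: C1 (payoff 8).
The only mutual best response is (R1, C2); neither player gains by switching there.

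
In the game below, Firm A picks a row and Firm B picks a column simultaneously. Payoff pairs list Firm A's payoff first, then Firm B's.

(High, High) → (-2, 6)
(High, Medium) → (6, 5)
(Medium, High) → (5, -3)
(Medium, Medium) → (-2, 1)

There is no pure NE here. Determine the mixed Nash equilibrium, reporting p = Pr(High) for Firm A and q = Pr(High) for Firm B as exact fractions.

p = 4/5, q = 8/15

In a mixed NE each player is indifferent between their pure strategies, so the opponent's mix sets the indifference.
Firm B indifferent between High and Medium: p·6 + (1−p)·(-3) = p·5 + (1−p)·1 ⟹ (-3) + 9p = 1 + 4p ⟹ p = 4/5.
Firm A indifferent between High and Medium: q·(-2) + (1−q)·6 = q·5 + (1−q)·(-2) ⟹ 6 + (-8)q = (-2) + 7q ⟹ q = 8/15.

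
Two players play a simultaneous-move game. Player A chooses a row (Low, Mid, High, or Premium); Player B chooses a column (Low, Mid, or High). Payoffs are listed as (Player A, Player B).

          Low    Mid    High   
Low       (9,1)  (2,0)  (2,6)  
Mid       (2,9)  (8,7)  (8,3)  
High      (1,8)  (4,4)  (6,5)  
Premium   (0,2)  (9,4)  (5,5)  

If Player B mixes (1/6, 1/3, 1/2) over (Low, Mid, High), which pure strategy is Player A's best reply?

Player A's best reply maximizes expected payoff against the mix.
Low: (1/6)·9 + (1/3)·2 + (1/2)·2 = 19/6
Mid: (1/6)·2 + (1/3)·8 + (1/2)·8 = 7
High: (1/6)·1 + (1/3)·4 + (1/2)·6 = 9/2
Premium: (1/6)·0 + (1/3)·9 + (1/2)·5 = 11/2
Highest expected payoff is 7, from Mid.

Mid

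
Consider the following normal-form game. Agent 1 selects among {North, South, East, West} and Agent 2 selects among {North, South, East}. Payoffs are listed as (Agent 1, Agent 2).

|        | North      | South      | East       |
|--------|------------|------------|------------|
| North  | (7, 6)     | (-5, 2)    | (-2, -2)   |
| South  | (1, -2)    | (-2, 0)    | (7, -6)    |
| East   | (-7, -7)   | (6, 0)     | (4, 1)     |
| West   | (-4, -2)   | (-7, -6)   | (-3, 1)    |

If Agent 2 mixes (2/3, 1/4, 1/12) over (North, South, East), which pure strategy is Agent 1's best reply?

Agent 1's best reply maximizes expected payoff against the mix.
North: (2/3)·7 + (1/4)·(-5) + (1/12)·(-2) = 13/4
South: (2/3)·1 + (1/4)·(-2) + (1/12)·7 = 3/4
East: (2/3)·(-7) + (1/4)·6 + (1/12)·4 = -17/6
West: (2/3)·(-4) + (1/4)·(-7) + (1/12)·(-3) = -14/3
Highest expected payoff is 13/4, from North.

North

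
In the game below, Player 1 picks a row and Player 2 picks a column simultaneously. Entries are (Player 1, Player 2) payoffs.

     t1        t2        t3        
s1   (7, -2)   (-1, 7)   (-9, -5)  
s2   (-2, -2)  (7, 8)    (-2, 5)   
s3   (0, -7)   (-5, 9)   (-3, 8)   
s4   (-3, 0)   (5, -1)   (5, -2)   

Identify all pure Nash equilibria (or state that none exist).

Find each player's best response to every opponent strategy; NE are the intersections.
Player 1's best responses — vs t1: s1 (payoff 7); vs t2: s2 (payoff 7); vs t3: s4 (payoff 5).
Player 2's best responses — vs s1: t2 (payoff 7); vs s2: t2 (payoff 8); vs s3: t2 (payoff 9); vs s4: t1 (payoff 0).
The only mutual best response is (s2, t2); neither player gains by switching there.

(s2, t2)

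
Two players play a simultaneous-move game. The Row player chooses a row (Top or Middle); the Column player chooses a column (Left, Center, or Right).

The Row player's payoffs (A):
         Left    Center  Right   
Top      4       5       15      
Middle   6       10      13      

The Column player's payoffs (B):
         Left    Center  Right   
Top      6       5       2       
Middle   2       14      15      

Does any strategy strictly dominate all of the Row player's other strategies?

Check whether one of the Row player's strategies beats all alternatives regardless of what the opponent does.
Top is not dominant: against Left, Middle gives 6 > 4.
Middle is not dominant: against Right, Top gives 15 > 13.
No single strategy is best against every opponent action.

No strictly dominant strategy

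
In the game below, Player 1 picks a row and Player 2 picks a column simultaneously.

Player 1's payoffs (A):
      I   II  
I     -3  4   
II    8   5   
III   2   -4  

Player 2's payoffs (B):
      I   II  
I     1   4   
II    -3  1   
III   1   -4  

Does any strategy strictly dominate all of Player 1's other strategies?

II

Check whether one of Player 1's strategies beats all alternatives regardless of what the opponent does.
II strictly dominates: vs I: 8 > each of {-3, 2}; vs II: 5 > each of {4, -4}.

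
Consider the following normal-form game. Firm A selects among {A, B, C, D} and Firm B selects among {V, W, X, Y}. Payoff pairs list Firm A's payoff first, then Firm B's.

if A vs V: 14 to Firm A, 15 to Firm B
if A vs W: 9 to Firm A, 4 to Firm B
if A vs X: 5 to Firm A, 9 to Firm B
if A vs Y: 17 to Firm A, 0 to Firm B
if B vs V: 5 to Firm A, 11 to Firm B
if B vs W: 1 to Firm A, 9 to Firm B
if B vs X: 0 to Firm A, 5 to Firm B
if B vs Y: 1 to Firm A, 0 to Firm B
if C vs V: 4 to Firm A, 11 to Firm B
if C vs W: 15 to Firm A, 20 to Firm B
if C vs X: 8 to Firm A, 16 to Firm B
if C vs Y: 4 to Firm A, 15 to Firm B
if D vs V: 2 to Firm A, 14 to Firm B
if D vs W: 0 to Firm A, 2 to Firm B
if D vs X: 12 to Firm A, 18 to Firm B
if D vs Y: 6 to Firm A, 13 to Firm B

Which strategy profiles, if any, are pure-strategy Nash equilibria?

(A, V), (C, W), and (D, X)

Check mutual best responses: a cell is a NE iff neither player can gain by unilaterally deviating.
Firm A's best responses — vs V: A (payoff 14); vs W: C (payoff 15); vs X: D (payoff 12); vs Y: A (payoff 17).
Firm B's best responses — vs A: V (payoff 15); vs B: V (payoff 11); vs C: W (payoff 20); vs D: X (payoff 18).
Mutual best responses occur at (A, V), (C, W), and (D, X); at each, neither player gains by switching.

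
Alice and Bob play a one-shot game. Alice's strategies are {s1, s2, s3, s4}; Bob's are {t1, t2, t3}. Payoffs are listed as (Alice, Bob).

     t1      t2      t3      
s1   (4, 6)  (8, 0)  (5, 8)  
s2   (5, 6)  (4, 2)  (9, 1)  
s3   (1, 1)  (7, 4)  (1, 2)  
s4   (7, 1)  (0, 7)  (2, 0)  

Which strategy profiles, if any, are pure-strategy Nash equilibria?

There is no pure-strategy Nash equilibrium

A profile is a Nash equilibrium when each player is best-responding to the other.
Alice's best responses — vs t1: s4 (payoff 7); vs t2: s1 (payoff 8); vs t3: s2 (payoff 9).
Bob's best responses — vs s1: t3 (payoff 8); vs s2: t1 (payoff 6); vs s3: t2 (payoff 4); vs s4: t2 (payoff 7).
No cell has both players best-responding. For instance, Alice's best reply to t3 is s2, but against s2 Bob prefers t1 over t3.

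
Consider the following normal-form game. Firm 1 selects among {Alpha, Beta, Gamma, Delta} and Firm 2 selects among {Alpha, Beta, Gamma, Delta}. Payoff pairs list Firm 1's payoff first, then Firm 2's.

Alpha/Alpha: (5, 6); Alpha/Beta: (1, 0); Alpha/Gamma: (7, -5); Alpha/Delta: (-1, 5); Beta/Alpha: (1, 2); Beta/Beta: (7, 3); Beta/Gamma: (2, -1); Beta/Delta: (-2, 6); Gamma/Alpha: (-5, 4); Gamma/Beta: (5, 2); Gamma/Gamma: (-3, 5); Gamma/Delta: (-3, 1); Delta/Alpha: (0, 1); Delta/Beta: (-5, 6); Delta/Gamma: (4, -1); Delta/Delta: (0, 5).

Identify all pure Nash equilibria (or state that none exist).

Check mutual best responses: a cell is a NE iff neither player can gain by unilaterally deviating.
Firm 1's best responses — vs Alpha: Alpha (payoff 5); vs Beta: Beta (payoff 7); vs Gamma: Alpha (payoff 7); vs Delta: Delta (payoff 0).
Firm 2's best responses — vs Alpha: Alpha (payoff 6); vs Beta: Delta (payoff 6); vs Gamma: Gamma (payoff 5); vs Delta: Beta (payoff 6).
The only mutual best response is (Alpha, Alpha); neither player gains by switching there.

(Alpha, Alpha)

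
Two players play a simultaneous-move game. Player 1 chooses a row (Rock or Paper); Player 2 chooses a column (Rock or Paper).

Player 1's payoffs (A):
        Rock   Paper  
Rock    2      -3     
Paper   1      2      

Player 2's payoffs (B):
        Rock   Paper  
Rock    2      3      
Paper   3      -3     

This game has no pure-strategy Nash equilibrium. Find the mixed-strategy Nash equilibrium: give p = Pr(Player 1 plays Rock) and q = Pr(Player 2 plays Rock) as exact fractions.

p = 6/7, q = 5/6

Each player's mixing probability is pinned down by making the *other* player indifferent.
Player 2 indifferent between Rock and Paper: p·2 + (1−p)·3 = p·3 + (1−p)·(-3) ⟹ 3 + (-1)p = (-3) + 6p ⟹ p = 6/7.
Player 1 indifferent between Rock and Paper: q·2 + (1−q)·(-3) = q·1 + (1−q)·2 ⟹ (-3) + 5q = 2 + (-1)q ⟹ q = 5/6.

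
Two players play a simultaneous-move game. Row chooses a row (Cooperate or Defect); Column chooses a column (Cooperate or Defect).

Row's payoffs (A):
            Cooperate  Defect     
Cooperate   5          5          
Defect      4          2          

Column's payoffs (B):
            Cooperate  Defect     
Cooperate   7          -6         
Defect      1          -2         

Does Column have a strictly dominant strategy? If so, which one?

Cooperate

Check whether one of Column's strategies beats all alternatives regardless of what the opponent does.
Cooperate strictly dominates: vs Cooperate: 7 > -6; vs Defect: 1 > -2.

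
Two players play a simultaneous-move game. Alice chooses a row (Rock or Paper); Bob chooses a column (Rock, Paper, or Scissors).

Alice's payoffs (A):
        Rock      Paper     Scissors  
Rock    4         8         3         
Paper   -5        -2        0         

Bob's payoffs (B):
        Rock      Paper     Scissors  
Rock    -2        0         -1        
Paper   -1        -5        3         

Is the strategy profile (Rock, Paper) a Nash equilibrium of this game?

Yes

Holding Bob at Paper: Alice gets 8 from Rock, versus -2 from Paper. No profitable deviation for Alice.
Holding Alice at Rock: Bob gets 0 from Paper, versus -2 from Rock, -1 from Scissors. No profitable deviation for Bob either.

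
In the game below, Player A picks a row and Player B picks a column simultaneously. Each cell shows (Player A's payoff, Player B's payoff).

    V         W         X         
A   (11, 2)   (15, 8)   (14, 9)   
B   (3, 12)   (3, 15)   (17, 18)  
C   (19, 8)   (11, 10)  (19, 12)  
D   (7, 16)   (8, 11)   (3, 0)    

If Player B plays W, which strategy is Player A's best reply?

A

With Player B fixed at W, Player A's payoffs are: A → 15, B → 3, C → 11, D → 8.
The maximum is 15, achieved by A.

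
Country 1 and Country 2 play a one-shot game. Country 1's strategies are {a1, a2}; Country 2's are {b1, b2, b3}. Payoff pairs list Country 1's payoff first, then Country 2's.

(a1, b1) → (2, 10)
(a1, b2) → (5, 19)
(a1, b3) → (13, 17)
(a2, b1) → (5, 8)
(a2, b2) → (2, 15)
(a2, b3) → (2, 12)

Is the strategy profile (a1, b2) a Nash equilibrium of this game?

Holding Country 2 at b2: Country 1 gets 5 from a1, versus 2 from a2. No profitable deviation for Country 1.
Holding Country 1 at a1: Country 2 gets 19 from b2, versus 10 from b1, 17 from b3. No profitable deviation for Country 2 either.

Yes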